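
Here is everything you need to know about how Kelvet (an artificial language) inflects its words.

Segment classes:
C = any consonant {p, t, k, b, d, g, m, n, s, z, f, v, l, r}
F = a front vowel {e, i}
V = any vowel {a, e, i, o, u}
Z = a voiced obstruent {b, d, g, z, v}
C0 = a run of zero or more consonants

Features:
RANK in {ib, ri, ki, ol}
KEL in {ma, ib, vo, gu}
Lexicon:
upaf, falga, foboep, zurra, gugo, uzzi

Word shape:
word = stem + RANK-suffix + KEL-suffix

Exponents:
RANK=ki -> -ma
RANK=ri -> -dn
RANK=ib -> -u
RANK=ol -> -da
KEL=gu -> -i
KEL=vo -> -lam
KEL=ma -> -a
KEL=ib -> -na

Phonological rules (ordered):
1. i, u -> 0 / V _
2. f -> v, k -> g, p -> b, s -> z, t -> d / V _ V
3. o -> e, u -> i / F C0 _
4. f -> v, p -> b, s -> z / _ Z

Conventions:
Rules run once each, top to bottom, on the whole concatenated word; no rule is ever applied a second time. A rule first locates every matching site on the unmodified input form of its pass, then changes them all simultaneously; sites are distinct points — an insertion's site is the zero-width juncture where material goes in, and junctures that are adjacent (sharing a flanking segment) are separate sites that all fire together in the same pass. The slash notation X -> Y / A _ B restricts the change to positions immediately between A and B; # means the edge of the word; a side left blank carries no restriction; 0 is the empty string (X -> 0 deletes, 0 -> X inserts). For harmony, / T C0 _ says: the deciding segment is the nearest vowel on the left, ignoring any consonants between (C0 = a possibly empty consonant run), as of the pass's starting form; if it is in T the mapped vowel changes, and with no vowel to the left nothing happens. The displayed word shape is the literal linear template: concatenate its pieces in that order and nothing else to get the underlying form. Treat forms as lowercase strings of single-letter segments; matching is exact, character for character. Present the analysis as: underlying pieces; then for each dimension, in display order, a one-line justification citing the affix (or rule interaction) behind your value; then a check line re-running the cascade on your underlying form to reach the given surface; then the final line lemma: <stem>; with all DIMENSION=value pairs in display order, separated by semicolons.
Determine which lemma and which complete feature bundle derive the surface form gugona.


underlying: gugo-u-na
RANK=ib - signalled by the affix -u
KEL=ib - signalled by the affix -na
check: gugouna -> gugona -> gugona -> gugona -> gugona
lemma: gugo; RANK=ib; KEL=ib


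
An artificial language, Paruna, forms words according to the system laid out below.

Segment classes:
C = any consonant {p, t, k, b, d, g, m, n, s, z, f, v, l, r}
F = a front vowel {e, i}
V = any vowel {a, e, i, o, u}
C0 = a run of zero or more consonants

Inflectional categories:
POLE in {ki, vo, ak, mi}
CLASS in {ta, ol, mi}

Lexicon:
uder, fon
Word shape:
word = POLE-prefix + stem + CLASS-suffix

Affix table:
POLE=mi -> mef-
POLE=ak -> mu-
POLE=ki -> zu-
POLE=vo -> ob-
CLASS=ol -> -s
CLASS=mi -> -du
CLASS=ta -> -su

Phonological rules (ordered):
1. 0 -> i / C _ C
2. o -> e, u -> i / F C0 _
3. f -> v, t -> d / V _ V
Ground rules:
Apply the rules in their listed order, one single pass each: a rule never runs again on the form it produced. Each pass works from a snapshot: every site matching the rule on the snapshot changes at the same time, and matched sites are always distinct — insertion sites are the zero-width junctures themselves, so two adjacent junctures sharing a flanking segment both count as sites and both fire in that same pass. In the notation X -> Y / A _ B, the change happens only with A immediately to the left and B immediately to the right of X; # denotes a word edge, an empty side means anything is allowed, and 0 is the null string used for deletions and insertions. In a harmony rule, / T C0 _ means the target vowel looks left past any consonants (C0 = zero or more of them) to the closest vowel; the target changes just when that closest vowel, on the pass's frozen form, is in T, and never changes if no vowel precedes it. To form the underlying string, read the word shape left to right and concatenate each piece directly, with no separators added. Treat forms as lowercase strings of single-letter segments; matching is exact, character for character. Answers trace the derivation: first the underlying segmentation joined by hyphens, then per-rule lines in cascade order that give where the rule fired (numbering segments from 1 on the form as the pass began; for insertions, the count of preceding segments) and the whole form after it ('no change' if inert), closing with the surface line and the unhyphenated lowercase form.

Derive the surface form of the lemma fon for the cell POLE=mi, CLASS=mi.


underlying: mef-fon-du
1. 0 -> i / C _ C: inserts after position(s) 3, 6: mefifonidu
2. o -> e, u -> i / F C0 _: fires at position(s) 6, 10: mefifenidi
3. f -> v, t -> d / V _ V: fires at position(s) 3, 5: mevivenidi
surface: mevivenidi


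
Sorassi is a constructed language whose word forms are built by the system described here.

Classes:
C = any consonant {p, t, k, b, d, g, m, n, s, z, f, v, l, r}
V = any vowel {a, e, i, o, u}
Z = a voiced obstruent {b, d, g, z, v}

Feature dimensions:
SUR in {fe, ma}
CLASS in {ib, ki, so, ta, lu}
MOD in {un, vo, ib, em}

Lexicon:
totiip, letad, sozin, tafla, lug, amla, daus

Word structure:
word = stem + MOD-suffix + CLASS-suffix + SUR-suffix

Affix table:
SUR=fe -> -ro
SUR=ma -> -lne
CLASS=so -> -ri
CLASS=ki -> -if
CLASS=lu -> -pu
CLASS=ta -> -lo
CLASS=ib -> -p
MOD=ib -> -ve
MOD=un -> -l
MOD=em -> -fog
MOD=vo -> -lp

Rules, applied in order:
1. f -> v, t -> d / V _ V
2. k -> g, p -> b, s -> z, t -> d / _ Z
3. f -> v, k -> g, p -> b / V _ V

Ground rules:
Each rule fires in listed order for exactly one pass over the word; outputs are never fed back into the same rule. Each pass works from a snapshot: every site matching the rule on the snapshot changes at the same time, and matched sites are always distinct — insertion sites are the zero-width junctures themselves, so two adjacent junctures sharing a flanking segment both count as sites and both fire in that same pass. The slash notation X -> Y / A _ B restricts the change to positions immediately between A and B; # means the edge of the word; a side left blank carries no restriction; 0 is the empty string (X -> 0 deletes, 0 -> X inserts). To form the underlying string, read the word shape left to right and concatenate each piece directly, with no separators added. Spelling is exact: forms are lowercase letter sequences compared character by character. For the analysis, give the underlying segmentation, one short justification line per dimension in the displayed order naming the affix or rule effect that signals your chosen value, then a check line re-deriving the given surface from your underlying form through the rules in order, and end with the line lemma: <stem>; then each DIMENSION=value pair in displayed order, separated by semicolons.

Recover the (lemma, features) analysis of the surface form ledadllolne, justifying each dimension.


underlying: letad-l-lo-lne
SUR=ma - signalled by the affix -lne
CLASS=ta - signalled by the affix -lo
MOD=un - signalled by the affix -l
check: letadllolne -> ledadllolne -> ledadllolne -> ledadllolne
lemma: letad; SUR=ma; CLASS=ta; MOD=un


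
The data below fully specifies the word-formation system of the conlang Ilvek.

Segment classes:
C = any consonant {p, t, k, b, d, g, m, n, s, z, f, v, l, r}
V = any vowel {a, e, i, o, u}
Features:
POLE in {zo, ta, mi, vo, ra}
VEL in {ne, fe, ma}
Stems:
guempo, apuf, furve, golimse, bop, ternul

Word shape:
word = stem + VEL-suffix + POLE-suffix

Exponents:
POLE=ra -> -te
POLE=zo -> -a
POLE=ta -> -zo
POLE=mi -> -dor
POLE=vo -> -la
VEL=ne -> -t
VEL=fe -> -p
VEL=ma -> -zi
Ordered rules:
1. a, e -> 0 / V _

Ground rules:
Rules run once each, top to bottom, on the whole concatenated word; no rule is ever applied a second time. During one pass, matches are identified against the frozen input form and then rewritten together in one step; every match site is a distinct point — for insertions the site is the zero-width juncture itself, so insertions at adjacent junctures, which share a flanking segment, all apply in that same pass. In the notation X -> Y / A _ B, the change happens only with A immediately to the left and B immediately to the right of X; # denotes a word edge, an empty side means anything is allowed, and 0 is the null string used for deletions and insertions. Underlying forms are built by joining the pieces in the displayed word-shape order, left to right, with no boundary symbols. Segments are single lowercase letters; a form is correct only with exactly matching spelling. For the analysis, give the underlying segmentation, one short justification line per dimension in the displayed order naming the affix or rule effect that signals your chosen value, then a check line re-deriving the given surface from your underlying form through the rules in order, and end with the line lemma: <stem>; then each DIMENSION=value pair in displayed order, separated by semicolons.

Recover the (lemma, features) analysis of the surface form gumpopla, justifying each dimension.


underlying: guempo-p-la
POLE=vo - signalled by the affix -la
VEL=fe - signalled by the affix -p
check: guempopla -> gumpopla
lemma: guempo; POLE=vo; VEL=fe


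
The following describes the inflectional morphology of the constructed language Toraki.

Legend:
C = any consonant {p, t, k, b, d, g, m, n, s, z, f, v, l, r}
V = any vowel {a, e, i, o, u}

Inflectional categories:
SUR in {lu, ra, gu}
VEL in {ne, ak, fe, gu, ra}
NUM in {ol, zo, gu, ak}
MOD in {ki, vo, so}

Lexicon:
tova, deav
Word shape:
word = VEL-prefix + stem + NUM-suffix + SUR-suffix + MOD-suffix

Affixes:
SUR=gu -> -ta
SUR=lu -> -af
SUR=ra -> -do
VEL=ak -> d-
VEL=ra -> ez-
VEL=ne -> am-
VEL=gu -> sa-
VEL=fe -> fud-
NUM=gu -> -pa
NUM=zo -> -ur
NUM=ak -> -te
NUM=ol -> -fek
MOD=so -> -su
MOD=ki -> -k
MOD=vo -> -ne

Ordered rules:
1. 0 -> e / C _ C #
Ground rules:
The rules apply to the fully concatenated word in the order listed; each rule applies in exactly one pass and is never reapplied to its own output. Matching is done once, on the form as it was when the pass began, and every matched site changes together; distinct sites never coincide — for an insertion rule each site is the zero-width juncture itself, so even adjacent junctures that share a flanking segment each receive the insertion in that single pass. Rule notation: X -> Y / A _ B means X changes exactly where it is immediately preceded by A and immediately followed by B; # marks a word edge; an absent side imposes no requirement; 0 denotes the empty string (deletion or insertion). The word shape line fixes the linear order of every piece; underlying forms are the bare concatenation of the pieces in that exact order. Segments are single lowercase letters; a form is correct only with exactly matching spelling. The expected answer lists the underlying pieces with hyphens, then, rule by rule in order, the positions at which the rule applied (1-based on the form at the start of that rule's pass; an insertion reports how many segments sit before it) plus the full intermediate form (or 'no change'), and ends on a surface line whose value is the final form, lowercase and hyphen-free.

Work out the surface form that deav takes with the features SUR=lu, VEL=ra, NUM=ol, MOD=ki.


underlying: ez-deav-fek-af-k
1. 0 -> e / C _ C #: inserts after position(s) 11: ezdeavfekafek
surface: ezdeavfekafek


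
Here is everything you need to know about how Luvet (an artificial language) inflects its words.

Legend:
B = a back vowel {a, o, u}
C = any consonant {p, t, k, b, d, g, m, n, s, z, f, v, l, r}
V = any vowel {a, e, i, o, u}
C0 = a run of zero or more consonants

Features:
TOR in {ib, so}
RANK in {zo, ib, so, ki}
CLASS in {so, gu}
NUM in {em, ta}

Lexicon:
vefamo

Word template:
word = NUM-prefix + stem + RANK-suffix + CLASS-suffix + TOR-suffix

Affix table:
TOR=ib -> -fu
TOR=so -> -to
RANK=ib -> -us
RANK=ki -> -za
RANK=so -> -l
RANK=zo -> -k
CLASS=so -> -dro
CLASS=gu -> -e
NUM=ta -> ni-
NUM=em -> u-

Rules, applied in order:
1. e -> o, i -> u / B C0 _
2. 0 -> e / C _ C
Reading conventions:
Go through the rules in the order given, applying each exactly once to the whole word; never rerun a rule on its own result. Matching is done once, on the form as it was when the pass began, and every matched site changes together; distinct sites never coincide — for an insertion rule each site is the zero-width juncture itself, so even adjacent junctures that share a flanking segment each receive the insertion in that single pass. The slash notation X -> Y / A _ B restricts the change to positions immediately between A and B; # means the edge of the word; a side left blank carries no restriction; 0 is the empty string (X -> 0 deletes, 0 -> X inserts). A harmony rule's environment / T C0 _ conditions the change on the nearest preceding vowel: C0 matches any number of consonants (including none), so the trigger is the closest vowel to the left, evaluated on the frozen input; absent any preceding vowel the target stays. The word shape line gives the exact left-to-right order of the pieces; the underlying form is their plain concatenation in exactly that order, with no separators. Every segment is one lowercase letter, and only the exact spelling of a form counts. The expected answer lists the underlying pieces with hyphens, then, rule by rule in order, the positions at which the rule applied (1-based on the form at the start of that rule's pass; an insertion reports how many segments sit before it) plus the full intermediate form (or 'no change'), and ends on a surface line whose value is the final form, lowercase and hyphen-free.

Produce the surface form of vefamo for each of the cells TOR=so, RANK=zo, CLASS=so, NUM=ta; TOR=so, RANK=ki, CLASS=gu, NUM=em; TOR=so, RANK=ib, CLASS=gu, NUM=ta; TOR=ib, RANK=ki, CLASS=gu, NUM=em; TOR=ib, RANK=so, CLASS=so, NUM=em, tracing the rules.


cell TOR=so, RANK=zo, CLASS=so, NUM=ta:
underlying: ni-vefamo-k-dro-to
1. e -> o, i -> u / B C0 _: no change
2. 0 -> e / C _ C: inserts after position(s) 9, 10: nivefamokederoto
surface: nivefamokederoto

cell TOR=so, RANK=ki, CLASS=gu, NUM=em:
underlying: u-vefamo-za-e-to
1. e -> o, i -> u / B C0 _: fires at position(s) 3, 10: uvofamozaoto
2. 0 -> e / C _ C: no change
surface: uvofamozaoto

cell TOR=so, RANK=ib, CLASS=gu, NUM=ta:
underlying: ni-vefamo-us-e-to
1. e -> o, i -> u / B C0 _: fires at position(s) 11: nivefamousoto
2. 0 -> e / C _ C: no change
surface: nivefamousoto

cell TOR=ib, RANK=ki, CLASS=gu, NUM=em:
underlying: u-vefamo-za-e-fu
1. e -> o, i -> u / B C0 _: fires at position(s) 3, 10: uvofamozaofu
2. 0 -> e / C _ C: no change
surface: uvofamozaofu

cell TOR=ib, RANK=so, CLASS=so, NUM=em:
underlying: u-vefamo-l-dro-fu
1. e -> o, i -> u / B C0 _: fires at position(s) 3: uvofamoldrofu
2. 0 -> e / C _ C: inserts after position(s) 8, 9: uvofamolederofu
surface: uvofamolederofu


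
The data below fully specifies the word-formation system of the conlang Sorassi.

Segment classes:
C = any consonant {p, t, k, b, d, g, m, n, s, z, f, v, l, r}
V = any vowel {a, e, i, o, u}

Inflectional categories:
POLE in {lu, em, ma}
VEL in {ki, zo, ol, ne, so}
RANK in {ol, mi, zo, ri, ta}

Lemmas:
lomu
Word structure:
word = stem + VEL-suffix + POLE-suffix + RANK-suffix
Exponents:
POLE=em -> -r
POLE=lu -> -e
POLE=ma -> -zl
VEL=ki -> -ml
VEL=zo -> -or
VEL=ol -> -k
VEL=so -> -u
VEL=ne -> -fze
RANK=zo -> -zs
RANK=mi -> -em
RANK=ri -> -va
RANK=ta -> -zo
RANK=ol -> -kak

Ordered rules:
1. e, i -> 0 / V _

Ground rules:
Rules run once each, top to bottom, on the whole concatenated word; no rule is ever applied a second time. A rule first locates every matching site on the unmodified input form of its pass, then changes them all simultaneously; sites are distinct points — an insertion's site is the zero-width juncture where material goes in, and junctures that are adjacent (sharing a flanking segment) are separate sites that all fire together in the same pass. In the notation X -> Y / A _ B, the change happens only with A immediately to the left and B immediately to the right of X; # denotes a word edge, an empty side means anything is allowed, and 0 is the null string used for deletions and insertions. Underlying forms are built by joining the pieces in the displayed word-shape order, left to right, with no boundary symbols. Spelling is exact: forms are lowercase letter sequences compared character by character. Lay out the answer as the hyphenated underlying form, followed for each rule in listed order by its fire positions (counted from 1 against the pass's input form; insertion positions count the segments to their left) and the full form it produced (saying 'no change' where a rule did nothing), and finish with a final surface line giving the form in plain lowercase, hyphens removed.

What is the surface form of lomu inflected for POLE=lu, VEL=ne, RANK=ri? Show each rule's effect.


underlying: lomu-fze-e-va
1. e, i -> 0 / V _: fires at position(s) 8: lomufzeva
surface: lomufzeva


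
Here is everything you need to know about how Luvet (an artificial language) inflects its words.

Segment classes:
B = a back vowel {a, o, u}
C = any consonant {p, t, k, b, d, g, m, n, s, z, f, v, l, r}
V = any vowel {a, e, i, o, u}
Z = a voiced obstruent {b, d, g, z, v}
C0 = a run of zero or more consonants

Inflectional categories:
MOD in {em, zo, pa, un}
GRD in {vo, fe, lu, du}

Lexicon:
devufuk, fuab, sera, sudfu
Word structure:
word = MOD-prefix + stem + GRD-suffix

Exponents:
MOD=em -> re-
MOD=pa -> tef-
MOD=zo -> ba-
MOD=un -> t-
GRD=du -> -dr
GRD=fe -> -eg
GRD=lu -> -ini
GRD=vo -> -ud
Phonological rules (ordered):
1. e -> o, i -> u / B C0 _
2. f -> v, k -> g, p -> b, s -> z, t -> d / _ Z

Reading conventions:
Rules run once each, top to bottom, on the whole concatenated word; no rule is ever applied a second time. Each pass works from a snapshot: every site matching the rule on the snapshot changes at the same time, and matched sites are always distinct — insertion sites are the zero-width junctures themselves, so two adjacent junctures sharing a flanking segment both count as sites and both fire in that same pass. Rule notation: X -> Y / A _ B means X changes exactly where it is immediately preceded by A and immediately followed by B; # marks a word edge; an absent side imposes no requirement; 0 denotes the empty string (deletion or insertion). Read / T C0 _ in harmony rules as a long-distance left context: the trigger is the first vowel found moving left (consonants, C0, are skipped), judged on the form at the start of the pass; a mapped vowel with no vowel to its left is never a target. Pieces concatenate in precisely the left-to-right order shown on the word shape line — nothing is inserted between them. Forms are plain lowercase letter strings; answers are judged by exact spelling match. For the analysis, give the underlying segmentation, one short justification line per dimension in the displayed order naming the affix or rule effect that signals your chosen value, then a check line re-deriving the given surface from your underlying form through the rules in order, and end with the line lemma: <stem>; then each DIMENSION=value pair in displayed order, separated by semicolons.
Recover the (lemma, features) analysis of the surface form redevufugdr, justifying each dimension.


underlying: re-devufuk-dr
MOD=em - signalled by the affix re-
GRD=du - signalled by the affix -dr
check: redevufukdr -> redevufukdr -> redevufugdr
lemma: devufuk; MOD=em; GRD=du


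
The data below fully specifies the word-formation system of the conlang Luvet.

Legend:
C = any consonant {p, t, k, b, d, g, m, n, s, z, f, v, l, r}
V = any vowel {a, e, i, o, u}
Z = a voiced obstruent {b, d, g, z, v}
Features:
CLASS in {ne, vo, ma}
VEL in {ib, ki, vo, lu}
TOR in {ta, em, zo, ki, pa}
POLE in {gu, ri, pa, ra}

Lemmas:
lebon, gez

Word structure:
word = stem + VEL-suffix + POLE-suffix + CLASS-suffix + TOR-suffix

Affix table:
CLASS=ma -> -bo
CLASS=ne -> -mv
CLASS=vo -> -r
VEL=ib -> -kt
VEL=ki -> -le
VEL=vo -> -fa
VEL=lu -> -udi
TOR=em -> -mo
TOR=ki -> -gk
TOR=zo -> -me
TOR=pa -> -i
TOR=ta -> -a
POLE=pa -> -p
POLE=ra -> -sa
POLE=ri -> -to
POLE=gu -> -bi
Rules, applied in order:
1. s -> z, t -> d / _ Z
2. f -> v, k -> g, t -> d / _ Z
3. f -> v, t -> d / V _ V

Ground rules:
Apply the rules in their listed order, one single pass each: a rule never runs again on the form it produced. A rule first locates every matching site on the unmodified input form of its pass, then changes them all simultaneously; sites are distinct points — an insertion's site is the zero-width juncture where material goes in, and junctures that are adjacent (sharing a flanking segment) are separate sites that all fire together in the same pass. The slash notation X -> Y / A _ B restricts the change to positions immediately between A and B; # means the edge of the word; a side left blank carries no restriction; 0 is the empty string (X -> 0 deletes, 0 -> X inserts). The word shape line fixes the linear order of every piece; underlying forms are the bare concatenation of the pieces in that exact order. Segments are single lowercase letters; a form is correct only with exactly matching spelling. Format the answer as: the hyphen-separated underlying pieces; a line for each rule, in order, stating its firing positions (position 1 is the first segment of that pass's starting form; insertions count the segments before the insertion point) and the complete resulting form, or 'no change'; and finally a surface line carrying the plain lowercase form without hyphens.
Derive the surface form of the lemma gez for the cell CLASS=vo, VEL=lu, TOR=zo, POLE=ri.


underlying: gez-udi-to-r-me
1. s -> z, t -> d / _ Z: no change
2. f -> v, k -> g, t -> d / _ Z: no change
3. f -> v, t -> d / V _ V: fires at position(s) 7: gezudidorme
surface: gezudidorme


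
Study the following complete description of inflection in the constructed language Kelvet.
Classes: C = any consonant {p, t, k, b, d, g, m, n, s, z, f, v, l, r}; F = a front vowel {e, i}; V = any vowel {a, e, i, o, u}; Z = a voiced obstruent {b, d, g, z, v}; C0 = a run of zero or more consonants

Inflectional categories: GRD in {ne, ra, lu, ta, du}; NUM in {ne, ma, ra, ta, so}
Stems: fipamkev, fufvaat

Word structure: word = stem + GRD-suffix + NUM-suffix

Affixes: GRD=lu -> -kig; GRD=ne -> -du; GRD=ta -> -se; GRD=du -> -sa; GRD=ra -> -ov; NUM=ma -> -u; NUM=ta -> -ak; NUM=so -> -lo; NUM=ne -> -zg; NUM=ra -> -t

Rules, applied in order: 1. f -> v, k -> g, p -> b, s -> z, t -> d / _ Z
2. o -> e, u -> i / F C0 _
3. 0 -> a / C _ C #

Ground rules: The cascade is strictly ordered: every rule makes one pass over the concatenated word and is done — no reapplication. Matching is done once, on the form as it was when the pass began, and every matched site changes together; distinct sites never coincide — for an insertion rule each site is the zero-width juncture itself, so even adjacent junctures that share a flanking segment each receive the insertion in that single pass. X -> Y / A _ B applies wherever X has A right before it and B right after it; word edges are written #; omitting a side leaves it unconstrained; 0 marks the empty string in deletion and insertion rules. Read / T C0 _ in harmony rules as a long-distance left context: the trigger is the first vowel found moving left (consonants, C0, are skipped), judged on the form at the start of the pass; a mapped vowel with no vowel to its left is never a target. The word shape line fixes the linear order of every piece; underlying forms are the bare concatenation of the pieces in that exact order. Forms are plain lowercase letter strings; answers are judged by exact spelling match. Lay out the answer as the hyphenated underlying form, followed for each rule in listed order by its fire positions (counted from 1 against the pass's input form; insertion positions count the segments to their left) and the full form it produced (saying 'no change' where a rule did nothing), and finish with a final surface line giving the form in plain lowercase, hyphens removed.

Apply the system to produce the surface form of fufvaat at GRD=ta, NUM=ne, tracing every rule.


underlying: fufvaat-se-zg
1. f -> v, k -> g, p -> b, s -> z, t -> d / _ Z: fires at position(s) 3: fuvvaatsezg
2. o -> e, u -> i / F C0 _: no change
3. 0 -> a / C _ C #: inserts after position(s) 10: fuvvaatsezag
surface: fuvvaatsezag


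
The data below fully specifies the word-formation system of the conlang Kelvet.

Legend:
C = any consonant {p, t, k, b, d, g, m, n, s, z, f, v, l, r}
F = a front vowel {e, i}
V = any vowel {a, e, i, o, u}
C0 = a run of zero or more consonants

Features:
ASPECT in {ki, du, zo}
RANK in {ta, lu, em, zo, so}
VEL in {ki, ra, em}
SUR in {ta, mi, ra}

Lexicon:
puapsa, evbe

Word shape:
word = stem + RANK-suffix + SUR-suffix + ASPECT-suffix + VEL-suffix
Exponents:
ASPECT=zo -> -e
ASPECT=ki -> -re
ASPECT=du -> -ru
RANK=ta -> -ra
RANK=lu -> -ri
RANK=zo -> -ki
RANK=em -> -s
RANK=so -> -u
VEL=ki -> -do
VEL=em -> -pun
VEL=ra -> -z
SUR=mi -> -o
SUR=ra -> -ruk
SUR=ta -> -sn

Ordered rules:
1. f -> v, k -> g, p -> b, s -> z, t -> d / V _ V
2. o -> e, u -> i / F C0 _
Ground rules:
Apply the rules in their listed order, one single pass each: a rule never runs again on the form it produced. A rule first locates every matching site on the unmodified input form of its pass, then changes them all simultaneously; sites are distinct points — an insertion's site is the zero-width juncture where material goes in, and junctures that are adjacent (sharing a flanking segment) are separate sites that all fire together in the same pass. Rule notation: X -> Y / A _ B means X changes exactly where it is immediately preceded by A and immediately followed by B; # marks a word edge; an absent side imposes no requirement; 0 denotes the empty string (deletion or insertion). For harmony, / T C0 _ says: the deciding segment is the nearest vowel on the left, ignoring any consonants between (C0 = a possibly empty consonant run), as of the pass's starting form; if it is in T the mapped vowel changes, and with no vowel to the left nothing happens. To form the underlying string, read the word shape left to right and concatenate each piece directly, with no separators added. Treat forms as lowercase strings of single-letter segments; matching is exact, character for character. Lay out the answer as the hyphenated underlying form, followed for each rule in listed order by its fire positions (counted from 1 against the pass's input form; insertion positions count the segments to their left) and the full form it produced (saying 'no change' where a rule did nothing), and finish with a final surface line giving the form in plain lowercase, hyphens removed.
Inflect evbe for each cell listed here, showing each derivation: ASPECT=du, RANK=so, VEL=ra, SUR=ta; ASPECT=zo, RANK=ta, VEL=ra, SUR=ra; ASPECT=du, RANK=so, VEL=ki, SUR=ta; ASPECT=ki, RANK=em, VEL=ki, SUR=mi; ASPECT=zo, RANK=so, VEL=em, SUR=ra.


cell ASPECT=du, RANK=so, VEL=ra, SUR=ta:
underlying: evbe-u-sn-ru-z
1. f -> v, k -> g, p -> b, s -> z, t -> d / V _ V: no change
2. o -> e, u -> i / F C0 _: fires at position(s) 5: evbeisnruz
surface: evbeisnruz

cell ASPECT=zo, RANK=ta, VEL=ra, SUR=ra:
underlying: evbe-ra-ruk-e-z
1. f -> v, k -> g, p -> b, s -> z, t -> d / V _ V: fires at position(s) 9: evberarugez
2. o -> e, u -> i / F C0 _: no change
surface: evberarugez

cell ASPECT=du, RANK=so, VEL=ki, SUR=ta:
underlying: evbe-u-sn-ru-do
1. f -> v, k -> g, p -> b, s -> z, t -> d / V _ V: no change
2. o -> e, u -> i / F C0 _: fires at position(s) 5: evbeisnrudo
surface: evbeisnrudo

cell ASPECT=ki, RANK=em, VEL=ki, SUR=mi:
underlying: evbe-s-o-re-do
1. f -> v, k -> g, p -> b, s -> z, t -> d / V _ V: fires at position(s) 5: evbezoredo
2. o -> e, u -> i / F C0 _: fires at position(s) 6, 10: evbezerede
surface: evbezerede

cell ASPECT=zo, RANK=so, VEL=em, SUR=ra:
underlying: evbe-u-ruk-e-pun
1. f -> v, k -> g, p -> b, s -> z, t -> d / V _ V: fires at position(s) 8, 10: evbeurugebun
2. o -> e, u -> i / F C0 _: fires at position(s) 5, 11: evbeirugebin
surface: evbeirugebin


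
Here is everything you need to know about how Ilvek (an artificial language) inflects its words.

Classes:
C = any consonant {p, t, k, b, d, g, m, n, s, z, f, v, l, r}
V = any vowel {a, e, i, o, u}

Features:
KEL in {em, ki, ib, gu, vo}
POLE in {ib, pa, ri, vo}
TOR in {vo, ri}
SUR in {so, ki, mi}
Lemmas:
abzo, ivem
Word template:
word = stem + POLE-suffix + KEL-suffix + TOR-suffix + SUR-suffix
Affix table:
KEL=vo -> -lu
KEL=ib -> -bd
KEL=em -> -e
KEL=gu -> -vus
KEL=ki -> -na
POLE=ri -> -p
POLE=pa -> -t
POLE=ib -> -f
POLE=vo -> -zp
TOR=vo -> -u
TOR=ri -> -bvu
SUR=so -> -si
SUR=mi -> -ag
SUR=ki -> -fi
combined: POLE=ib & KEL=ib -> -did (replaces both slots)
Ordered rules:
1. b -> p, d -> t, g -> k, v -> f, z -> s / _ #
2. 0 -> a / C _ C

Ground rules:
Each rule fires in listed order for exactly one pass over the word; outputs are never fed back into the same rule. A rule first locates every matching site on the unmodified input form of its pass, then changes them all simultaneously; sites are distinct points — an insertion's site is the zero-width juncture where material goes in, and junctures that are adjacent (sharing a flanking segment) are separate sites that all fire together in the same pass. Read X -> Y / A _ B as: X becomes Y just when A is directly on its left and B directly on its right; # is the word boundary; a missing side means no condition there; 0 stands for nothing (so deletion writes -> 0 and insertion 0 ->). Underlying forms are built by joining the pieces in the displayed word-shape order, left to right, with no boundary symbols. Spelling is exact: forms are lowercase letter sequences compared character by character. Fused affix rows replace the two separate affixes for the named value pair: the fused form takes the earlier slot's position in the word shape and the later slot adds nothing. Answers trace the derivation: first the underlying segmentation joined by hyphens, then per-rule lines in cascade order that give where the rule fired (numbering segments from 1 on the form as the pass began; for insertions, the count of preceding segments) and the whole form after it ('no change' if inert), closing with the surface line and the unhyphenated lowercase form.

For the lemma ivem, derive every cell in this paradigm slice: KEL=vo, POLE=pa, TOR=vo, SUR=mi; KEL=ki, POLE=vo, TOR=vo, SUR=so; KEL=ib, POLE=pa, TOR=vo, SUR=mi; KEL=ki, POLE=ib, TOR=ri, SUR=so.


cell KEL=vo, POLE=pa, TOR=vo, SUR=mi:
underlying: ivem-t-lu-u-ag
1. b -> p, d -> t, g -> k, v -> f, z -> s / _ #: fires at position(s) 10: ivemtluuak
2. 0 -> a / C _ C: inserts after position(s) 4, 5: ivemataluuak
surface: ivemataluuak

cell KEL=ki, POLE=vo, TOR=vo, SUR=so:
underlying: ivem-zp-na-u-si
1. b -> p, d -> t, g -> k, v -> f, z -> s / _ #: no change
2. 0 -> a / C _ C: inserts after position(s) 4, 5, 6: ivemazapanausi
surface: ivemazapanausi

cell KEL=ib, POLE=pa, TOR=vo, SUR=mi:
underlying: ivem-t-bd-u-ag
1. b -> p, d -> t, g -> k, v -> f, z -> s / _ #: fires at position(s) 10: ivemtbduak
2. 0 -> a / C _ C: inserts after position(s) 4, 5, 6: ivematabaduak
surface: ivematabaduak

cell KEL=ki, POLE=ib, TOR=ri, SUR=so:
underlying: ivem-f-na-bvu-si
1. b -> p, d -> t, g -> k, v -> f, z -> s / _ #: no change
2. 0 -> a / C _ C: inserts after position(s) 4, 5, 8: ivemafanabavusi
surface: ivemafanabavusi


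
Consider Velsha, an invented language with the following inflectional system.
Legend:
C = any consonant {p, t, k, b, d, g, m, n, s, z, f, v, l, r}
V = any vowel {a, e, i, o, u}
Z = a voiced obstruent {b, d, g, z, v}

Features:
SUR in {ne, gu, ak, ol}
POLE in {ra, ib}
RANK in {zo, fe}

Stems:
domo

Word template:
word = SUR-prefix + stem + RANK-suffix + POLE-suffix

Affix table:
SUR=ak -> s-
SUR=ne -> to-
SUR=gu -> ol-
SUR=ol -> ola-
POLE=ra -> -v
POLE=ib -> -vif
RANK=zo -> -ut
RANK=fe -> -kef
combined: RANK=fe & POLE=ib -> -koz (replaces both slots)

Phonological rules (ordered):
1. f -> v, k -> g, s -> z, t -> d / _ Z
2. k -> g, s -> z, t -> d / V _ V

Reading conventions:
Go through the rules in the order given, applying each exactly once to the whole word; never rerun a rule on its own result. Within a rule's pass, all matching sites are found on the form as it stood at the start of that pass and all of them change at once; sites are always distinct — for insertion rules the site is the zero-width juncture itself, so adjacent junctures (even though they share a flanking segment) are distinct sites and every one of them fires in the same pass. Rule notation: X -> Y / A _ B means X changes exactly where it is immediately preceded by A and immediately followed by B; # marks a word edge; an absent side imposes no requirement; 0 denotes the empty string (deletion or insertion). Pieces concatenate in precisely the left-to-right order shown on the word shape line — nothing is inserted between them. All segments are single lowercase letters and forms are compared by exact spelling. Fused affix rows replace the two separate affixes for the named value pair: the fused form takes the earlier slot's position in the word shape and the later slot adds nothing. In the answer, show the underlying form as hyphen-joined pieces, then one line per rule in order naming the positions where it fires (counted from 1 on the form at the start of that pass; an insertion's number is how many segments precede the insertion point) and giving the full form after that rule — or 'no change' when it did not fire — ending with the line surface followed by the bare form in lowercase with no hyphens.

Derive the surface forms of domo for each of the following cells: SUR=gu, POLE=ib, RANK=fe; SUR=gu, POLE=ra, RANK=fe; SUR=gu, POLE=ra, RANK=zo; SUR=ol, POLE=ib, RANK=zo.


cell SUR=gu, POLE=ib, RANK=fe:
underlying: ol-domo-koz
1. f -> v, k -> g, s -> z, t -> d / _ Z: no change
2. k -> g, s -> z, t -> d / V _ V: fires at position(s) 7: oldomogoz
surface: oldomogoz

cell SUR=gu, POLE=ra, RANK=fe:
underlying: ol-domo-kef-v
1. f -> v, k -> g, s -> z, t -> d / _ Z: fires at position(s) 9: oldomokevv
2. k -> g, s -> z, t -> d / V _ V: fires at position(s) 7: oldomogevv
surface: oldomogevv

cell SUR=gu, POLE=ra, RANK=zo:
underlying: ol-domo-ut-v
1. f -> v, k -> g, s -> z, t -> d / _ Z: fires at position(s) 8: oldomoudv
2. k -> g, s -> z, t -> d / V _ V: no change
surface: oldomoudv

cell SUR=ol, POLE=ib, RANK=zo:
underlying: ola-domo-ut-vif
1. f -> v, k -> g, s -> z, t -> d / _ Z: fires at position(s) 9: oladomoudvif
2. k -> g, s -> z, t -> d / V _ V: no change
surface: oladomoudvif


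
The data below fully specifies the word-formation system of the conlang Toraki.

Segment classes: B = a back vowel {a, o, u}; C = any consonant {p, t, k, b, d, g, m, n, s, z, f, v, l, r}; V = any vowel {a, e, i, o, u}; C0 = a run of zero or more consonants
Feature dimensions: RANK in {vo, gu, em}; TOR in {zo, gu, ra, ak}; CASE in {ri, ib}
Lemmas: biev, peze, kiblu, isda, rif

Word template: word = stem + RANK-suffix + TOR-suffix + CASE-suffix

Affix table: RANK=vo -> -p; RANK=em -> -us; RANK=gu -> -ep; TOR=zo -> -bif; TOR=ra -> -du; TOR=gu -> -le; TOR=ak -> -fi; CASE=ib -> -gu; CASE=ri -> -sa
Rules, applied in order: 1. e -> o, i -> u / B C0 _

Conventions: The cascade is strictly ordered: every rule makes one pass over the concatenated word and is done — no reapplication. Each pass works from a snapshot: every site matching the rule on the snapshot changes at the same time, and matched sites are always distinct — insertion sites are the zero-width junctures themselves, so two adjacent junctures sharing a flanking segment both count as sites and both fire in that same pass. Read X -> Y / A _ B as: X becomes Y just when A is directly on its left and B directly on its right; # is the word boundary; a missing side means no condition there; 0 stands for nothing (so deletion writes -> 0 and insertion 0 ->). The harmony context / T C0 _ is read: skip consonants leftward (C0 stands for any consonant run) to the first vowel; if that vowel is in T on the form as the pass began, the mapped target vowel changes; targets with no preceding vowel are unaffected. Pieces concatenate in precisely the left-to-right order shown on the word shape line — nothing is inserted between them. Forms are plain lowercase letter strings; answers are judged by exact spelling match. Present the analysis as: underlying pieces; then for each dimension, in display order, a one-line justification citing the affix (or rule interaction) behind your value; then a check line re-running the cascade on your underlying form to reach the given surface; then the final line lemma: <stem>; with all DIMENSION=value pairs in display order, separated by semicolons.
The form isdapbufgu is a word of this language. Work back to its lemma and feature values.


underlying: isda-p-bif-gu
RANK=vo - signalled by the affix -p
TOR=zo - signalled by the affix -bif
CASE=ib - signalled by the affix -gu
check: isdapbifgu -> isdapbufgu
lemma: isda; RANK=vo; TOR=zo; CASE=ib


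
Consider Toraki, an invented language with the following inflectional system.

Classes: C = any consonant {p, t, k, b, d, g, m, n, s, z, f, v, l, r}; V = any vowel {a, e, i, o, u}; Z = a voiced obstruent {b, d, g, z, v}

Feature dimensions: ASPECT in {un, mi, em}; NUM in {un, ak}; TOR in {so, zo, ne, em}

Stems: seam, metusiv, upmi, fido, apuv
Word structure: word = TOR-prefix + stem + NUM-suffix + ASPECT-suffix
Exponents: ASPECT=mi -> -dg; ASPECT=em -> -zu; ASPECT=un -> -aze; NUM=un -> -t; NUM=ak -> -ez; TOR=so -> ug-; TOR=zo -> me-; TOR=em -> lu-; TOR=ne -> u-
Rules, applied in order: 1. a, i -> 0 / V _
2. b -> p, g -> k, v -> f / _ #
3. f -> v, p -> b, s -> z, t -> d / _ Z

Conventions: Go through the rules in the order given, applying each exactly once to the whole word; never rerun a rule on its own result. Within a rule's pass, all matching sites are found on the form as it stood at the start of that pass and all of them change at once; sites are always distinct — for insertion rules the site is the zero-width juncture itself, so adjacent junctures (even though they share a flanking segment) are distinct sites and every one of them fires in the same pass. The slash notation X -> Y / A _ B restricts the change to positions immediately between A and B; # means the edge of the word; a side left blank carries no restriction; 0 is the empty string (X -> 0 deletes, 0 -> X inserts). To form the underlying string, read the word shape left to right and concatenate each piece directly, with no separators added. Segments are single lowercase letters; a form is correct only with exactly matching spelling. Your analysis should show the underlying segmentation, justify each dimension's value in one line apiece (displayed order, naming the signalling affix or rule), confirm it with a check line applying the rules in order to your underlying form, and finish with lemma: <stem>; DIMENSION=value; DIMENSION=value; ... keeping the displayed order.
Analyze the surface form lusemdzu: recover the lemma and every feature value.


underlying: lu-seam-t-zu
ASPECT=em - signalled by the affix -zu
NUM=un - signalled by the affix -t
TOR=em - signalled by the affix lu-
check: luseamtzu -> lusemtzu -> lusemtzu -> lusemdzu
lemma: seam; ASPECT=em; NUM=un; TOR=em


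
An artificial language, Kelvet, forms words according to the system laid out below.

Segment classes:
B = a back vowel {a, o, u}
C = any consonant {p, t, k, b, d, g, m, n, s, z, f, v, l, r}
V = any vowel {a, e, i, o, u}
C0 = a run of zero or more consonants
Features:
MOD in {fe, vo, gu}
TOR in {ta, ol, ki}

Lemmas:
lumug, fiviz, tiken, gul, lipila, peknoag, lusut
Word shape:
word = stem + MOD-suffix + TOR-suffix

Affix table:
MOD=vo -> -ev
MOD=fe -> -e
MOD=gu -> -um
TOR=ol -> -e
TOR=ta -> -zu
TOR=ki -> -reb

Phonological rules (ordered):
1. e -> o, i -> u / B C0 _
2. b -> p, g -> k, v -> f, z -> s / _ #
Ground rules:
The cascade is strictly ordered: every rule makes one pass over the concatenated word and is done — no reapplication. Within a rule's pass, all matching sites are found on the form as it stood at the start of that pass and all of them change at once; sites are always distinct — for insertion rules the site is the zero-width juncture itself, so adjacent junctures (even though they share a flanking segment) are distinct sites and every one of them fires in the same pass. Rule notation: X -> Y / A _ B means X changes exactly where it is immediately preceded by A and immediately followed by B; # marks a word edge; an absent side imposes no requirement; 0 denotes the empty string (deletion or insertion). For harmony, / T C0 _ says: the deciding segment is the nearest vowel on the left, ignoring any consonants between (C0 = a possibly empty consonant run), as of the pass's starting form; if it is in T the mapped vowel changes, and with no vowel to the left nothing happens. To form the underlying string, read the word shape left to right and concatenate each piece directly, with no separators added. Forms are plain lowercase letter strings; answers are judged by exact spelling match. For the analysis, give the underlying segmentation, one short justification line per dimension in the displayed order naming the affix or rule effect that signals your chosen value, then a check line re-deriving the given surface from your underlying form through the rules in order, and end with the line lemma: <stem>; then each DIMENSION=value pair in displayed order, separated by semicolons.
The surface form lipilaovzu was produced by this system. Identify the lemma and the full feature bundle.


underlying: lipila-ev-zu
MOD=vo - signalled by the affix -ev
TOR=ta - signalled by the affix -zu
check: lipilaevzu -> lipilaovzu -> lipilaovzu
lemma: lipila; MOD=vo; TOR=ta
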